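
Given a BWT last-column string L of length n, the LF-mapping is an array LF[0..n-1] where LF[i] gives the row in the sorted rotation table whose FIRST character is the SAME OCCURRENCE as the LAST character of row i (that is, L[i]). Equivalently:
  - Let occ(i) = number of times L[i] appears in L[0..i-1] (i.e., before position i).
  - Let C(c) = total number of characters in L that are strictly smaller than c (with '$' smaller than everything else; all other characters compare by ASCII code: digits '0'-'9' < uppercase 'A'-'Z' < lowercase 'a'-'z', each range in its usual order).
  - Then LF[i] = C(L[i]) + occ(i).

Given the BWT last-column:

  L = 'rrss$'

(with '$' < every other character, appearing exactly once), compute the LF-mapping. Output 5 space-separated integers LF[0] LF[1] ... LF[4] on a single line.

Answer: 1 2 3 4 0

Derivation:
Char counts: '$':1, 'r':2, 's':2
C (first-col start): C('$')=0, C('r')=1, C('s')=3
L[0]='r': occ=0, LF[0]=C('r')+0=1+0=1
L[1]='r': occ=1, LF[1]=C('r')+1=1+1=2
L[2]='s': occ=0, LF[2]=C('s')+0=3+0=3
L[3]='s': occ=1, LF[3]=C('s')+1=3+1=4
L[4]='$': occ=0, LF[4]=C('$')+0=0+0=0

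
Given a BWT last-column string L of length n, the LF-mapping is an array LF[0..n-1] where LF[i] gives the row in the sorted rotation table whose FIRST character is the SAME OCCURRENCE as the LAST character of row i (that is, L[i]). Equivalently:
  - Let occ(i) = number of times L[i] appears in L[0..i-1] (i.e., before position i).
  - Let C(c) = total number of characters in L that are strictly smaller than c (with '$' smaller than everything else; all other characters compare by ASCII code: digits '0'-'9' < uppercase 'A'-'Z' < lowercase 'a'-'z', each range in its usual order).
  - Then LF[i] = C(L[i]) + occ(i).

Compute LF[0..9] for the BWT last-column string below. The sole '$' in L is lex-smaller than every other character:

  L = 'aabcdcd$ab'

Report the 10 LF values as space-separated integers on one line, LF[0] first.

Answer: 1 2 4 6 8 7 9 0 3 5

Derivation:
Char counts: '$':1, 'a':3, 'b':2, 'c':2, 'd':2
C (first-col start): C('$')=0, C('a')=1, C('b')=4, C('c')=6, C('d')=8
L[0]='a': occ=0, LF[0]=C('a')+0=1+0=1
L[1]='a': occ=1, LF[1]=C('a')+1=1+1=2
L[2]='b': occ=0, LF[2]=C('b')+0=4+0=4
L[3]='c': occ=0, LF[3]=C('c')+0=6+0=6
L[4]='d': occ=0, LF[4]=C('d')+0=8+0=8
L[5]='c': occ=1, LF[5]=C('c')+1=6+1=7
L[6]='d': occ=1, LF[6]=C('d')+1=8+1=9
L[7]='$': occ=0, LF[7]=C('$')+0=0+0=0
L[8]='a': occ=2, LF[8]=C('a')+2=1+2=3
L[9]='b': occ=1, LF[9]=C('b')+1=4+1=5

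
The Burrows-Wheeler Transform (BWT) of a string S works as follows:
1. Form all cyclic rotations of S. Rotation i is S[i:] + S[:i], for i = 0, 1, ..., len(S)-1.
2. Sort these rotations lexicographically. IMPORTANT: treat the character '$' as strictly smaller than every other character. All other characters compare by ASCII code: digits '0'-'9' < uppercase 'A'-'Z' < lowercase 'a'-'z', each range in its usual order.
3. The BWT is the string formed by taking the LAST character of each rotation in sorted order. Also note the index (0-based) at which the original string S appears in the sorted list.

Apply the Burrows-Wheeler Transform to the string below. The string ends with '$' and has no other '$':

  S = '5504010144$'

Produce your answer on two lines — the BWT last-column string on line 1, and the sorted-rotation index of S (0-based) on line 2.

All 11 rotations (rotation i = S[i:]+S[:i]):
  rot[0] = 5504010144$
  rot[1] = 504010144$5
  rot[2] = 04010144$55
  rot[3] = 4010144$550
  rot[4] = 010144$5504
  rot[5] = 10144$55040
  rot[6] = 0144$550401
  rot[7] = 144$5504010
  rot[8] = 44$55040101
  rot[9] = 4$550401014
  rot[10] = $5504010144
Sorted (with $ < everything):
  sorted[0] = $5504010144  (last char: '4')
  sorted[1] = 010144$5504  (last char: '4')
  sorted[2] = 0144$550401  (last char: '1')
  sorted[3] = 04010144$55  (last char: '5')
  sorted[4] = 10144$55040  (last char: '0')
  sorted[5] = 144$5504010  (last char: '0')
  sorted[6] = 4$550401014  (last char: '4')
  sorted[7] = 4010144$550  (last char: '0')
  sorted[8] = 44$55040101  (last char: '1')
  sorted[9] = 504010144$5  (last char: '5')
  sorted[10] = 5504010144$  (last char: '$')
Last column: 4415004015$
Original string S is at sorted index 10

Answer: 4415004015$
10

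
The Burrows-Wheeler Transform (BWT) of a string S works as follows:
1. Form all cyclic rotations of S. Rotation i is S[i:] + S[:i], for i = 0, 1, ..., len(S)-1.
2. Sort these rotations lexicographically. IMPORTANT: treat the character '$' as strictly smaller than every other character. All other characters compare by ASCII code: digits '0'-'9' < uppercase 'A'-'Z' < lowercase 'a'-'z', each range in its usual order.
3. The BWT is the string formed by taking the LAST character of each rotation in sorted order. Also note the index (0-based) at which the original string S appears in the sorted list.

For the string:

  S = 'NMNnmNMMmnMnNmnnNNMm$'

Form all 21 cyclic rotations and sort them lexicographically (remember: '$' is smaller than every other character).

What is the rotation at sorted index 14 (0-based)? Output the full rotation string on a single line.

All 21 rotations (rotation i = S[i:]+S[:i]):
  rot[0] = NMNnmNMMmnMnNmnnNNMm$
  rot[1] = MNnmNMMmnMnNmnnNNMm$N
  rot[2] = NnmNMMmnMnNmnnNNMm$NM
  rot[3] = nmNMMmnMnNmnnNNMm$NMN
  rot[4] = mNMMmnMnNmnnNNMm$NMNn
  rot[5] = NMMmnMnNmnnNNMm$NMNnm
  rot[6] = MMmnMnNmnnNNMm$NMNnmN
  rot[7] = MmnMnNmnnNNMm$NMNnmNM
  rot[8] = mnMnNmnnNNMm$NMNnmNMM
  rot[9] = nMnNmnnNNMm$NMNnmNMMm
  rot[10] = MnNmnnNNMm$NMNnmNMMmn
  rot[11] = nNmnnNNMm$NMNnmNMMmnM
  rot[12] = NmnnNNMm$NMNnmNMMmnMn
  rot[13] = mnnNNMm$NMNnmNMMmnMnN
  rot[14] = nnNNMm$NMNnmNMMmnMnNm
  rot[15] = nNNMm$NMNnmNMMmnMnNmn
  rot[16] = NNMm$NMNnmNMMmnMnNmnn
  rot[17] = NMm$NMNnmNMMmnMnNmnnN
  rot[18] = Mm$NMNnmNMMmnMnNmnnNN
  rot[19] = m$NMNnmNMMmnMnNmnnNNM
  rot[20] = $NMNnmNMMmnMnNmnnNNMm
Sorted (with $ < everything):
  sorted[0] = $NMNnmNMMmnMnNmnnNNMm
  sorted[1] = MMmnMnNmnnNNMm$NMNnmN
  sorted[2] = MNnmNMMmnMnNmnnNNMm$N
  sorted[3] = Mm$NMNnmNMMmnMnNmnnNN
  sorted[4] = MmnMnNmnnNNMm$NMNnmNM
  sorted[5] = MnNmnnNNMm$NMNnmNMMmn
  sorted[6] = NMMmnMnNmnnNNMm$NMNnm
  sorted[7] = NMNnmNMMmnMnNmnnNNMm$
  sorted[8] = NMm$NMNnmNMMmnMnNmnnN
  sorted[9] = NNMm$NMNnmNMMmnMnNmnn
  sorted[10] = NmnnNNMm$NMNnmNMMmnMn
  sorted[11] = NnmNMMmnMnNmnnNNMm$NM
  sorted[12] = m$NMNnmNMMmnMnNmnnNNM
  sorted[13] = mNMMmnMnNmnnNNMm$NMNn
  sorted[14] = mnMnNmnnNNMm$NMNnmNMM
  sorted[15] = mnnNNMm$NMNnmNMMmnMnN
  sorted[16] = nMnNmnnNNMm$NMNnmNMMm
  sorted[17] = nNNMm$NMNnmNMMmnMnNmn
  sorted[18] = nNmnnNNMm$NMNnmNMMmnM
  sorted[19] = nmNMMmnMnNmnnNNMm$NMN
  sorted[20] = nnNNMm$NMNnmNMMmnMnNm
sorted[14] = mnMnNmnnNNMm$NMNnmNMM

Answer: mnMnNmnnNNMm$NMNnmNMM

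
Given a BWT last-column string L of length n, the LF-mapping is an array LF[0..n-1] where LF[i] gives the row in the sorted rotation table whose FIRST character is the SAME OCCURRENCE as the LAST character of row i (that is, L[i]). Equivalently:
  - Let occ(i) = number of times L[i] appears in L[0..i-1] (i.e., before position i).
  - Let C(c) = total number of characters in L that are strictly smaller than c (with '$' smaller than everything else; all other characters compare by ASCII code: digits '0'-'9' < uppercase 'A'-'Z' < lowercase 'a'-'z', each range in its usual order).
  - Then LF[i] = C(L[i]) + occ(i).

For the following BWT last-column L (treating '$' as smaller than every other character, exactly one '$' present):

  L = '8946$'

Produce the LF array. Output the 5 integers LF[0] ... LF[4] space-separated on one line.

Char counts: '$':1, '4':1, '6':1, '8':1, '9':1
C (first-col start): C('$')=0, C('4')=1, C('6')=2, C('8')=3, C('9')=4
L[0]='8': occ=0, LF[0]=C('8')+0=3+0=3
L[1]='9': occ=0, LF[1]=C('9')+0=4+0=4
L[2]='4': occ=0, LF[2]=C('4')+0=1+0=1
L[3]='6': occ=0, LF[3]=C('6')+0=2+0=2
L[4]='$': occ=0, LF[4]=C('$')+0=0+0=0

Answer: 3 4 1 2 0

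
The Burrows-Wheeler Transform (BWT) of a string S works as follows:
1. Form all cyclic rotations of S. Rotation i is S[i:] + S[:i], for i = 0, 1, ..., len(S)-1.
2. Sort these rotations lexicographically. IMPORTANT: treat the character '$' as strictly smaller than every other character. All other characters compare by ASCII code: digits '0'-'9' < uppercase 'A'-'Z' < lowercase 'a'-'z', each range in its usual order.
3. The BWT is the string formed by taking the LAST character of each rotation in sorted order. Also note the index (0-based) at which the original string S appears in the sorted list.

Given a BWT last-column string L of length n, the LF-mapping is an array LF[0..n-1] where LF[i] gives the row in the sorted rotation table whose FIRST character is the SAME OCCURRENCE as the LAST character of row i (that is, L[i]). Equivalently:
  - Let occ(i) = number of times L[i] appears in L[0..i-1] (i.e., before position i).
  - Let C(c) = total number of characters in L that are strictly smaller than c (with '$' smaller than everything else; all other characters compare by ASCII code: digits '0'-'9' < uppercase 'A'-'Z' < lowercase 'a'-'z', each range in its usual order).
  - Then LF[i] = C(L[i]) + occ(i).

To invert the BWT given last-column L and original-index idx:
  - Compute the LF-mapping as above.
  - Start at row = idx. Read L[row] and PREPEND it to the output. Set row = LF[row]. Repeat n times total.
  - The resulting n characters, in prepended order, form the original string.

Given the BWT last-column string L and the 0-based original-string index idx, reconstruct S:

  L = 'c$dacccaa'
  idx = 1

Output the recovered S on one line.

LF mapping: 4 0 8 1 5 6 7 2 3
Walk LF starting at row 1, prepending L[row]:
  step 1: row=1, L[1]='$', prepend. Next row=LF[1]=0
  step 2: row=0, L[0]='c', prepend. Next row=LF[0]=4
  step 3: row=4, L[4]='c', prepend. Next row=LF[4]=5
  step 4: row=5, L[5]='c', prepend. Next row=LF[5]=6
  step 5: row=6, L[6]='c', prepend. Next row=LF[6]=7
  step 6: row=7, L[7]='a', prepend. Next row=LF[7]=2
  step 7: row=2, L[2]='d', prepend. Next row=LF[2]=8
  step 8: row=8, L[8]='a', prepend. Next row=LF[8]=3
  step 9: row=3, L[3]='a', prepend. Next row=LF[3]=1
Reversed output: aadacccc$

Answer: aadacccc$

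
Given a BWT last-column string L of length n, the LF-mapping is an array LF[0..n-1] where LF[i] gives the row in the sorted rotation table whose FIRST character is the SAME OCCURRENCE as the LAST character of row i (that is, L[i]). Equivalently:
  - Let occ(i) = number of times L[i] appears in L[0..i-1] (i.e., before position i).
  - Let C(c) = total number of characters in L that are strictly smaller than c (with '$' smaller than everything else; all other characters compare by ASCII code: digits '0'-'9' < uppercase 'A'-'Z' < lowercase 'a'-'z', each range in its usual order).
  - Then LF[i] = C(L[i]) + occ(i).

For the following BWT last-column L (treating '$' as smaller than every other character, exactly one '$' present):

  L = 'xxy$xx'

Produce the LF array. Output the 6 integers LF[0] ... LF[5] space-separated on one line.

Char counts: '$':1, 'x':4, 'y':1
C (first-col start): C('$')=0, C('x')=1, C('y')=5
L[0]='x': occ=0, LF[0]=C('x')+0=1+0=1
L[1]='x': occ=1, LF[1]=C('x')+1=1+1=2
L[2]='y': occ=0, LF[2]=C('y')+0=5+0=5
L[3]='$': occ=0, LF[3]=C('$')+0=0+0=0
L[4]='x': occ=2, LF[4]=C('x')+2=1+2=3
L[5]='x': occ=3, LF[5]=C('x')+3=1+3=4

Answer: 1 2 5 0 3 4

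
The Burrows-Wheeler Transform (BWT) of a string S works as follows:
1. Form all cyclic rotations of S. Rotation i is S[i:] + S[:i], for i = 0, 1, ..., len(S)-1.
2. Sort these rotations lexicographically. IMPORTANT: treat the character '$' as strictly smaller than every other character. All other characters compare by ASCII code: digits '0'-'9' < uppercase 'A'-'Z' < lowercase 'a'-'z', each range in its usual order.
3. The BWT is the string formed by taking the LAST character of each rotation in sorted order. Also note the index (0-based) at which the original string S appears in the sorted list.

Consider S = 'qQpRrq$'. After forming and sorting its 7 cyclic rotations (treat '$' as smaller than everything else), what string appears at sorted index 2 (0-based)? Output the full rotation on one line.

All 7 rotations (rotation i = S[i:]+S[:i]):
  rot[0] = qQpRrq$
  rot[1] = QpRrq$q
  rot[2] = pRrq$qQ
  rot[3] = Rrq$qQp
  rot[4] = rq$qQpR
  rot[5] = q$qQpRr
  rot[6] = $qQpRrq
Sorted (with $ < everything):
  sorted[0] = $qQpRrq
  sorted[1] = QpRrq$q
  sorted[2] = Rrq$qQp
  sorted[3] = pRrq$qQ
  sorted[4] = q$qQpRr
  sorted[5] = qQpRrq$
  sorted[6] = rq$qQpR
sorted[2] = Rrq$qQp

Answer: Rrq$qQp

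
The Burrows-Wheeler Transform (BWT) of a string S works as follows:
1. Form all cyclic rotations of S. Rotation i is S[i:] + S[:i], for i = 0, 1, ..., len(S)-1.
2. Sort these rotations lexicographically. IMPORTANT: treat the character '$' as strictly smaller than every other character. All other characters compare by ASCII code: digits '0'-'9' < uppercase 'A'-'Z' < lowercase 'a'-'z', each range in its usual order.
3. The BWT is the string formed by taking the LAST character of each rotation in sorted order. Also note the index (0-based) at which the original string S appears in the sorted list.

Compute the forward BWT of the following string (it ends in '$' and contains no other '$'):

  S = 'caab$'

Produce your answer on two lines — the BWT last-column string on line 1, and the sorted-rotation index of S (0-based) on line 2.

Answer: bcaa$
4

Derivation:
All 5 rotations (rotation i = S[i:]+S[:i]):
  rot[0] = caab$
  rot[1] = aab$c
  rot[2] = ab$ca
  rot[3] = b$caa
  rot[4] = $caab
Sorted (with $ < everything):
  sorted[0] = $caab  (last char: 'b')
  sorted[1] = aab$c  (last char: 'c')
  sorted[2] = ab$ca  (last char: 'a')
  sorted[3] = b$caa  (last char: 'a')
  sorted[4] = caab$  (last char: '$')
Last column: bcaa$
Original string S is at sorted index 4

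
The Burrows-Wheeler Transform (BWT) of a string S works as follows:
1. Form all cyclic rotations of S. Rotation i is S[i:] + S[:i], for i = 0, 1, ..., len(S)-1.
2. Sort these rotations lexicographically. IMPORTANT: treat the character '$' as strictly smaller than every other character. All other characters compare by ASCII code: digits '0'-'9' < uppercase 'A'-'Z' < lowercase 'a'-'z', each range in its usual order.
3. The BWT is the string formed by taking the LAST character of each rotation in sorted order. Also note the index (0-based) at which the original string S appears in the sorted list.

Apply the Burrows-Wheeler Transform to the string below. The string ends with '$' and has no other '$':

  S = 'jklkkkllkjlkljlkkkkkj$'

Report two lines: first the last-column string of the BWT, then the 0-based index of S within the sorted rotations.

All 22 rotations (rotation i = S[i:]+S[:i]):
  rot[0] = jklkkkllkjlkljlkkkkkj$
  rot[1] = klkkkllkjlkljlkkkkkj$j
  rot[2] = lkkkllkjlkljlkkkkkj$jk
  rot[3] = kkkllkjlkljlkkkkkj$jkl
  rot[4] = kkllkjlkljlkkkkkj$jklk
  rot[5] = kllkjlkljlkkkkkj$jklkk
  rot[6] = llkjlkljlkkkkkj$jklkkk
  rot[7] = lkjlkljlkkkkkj$jklkkkl
  rot[8] = kjlkljlkkkkkj$jklkkkll
  rot[9] = jlkljlkkkkkj$jklkkkllk
  rot[10] = lkljlkkkkkj$jklkkkllkj
  rot[11] = kljlkkkkkj$jklkkkllkjl
  rot[12] = ljlkkkkkj$jklkkkllkjlk
  rot[13] = jlkkkkkj$jklkkkllkjlkl
  rot[14] = lkkkkkj$jklkkkllkjlklj
  rot[15] = kkkkkj$jklkkkllkjlkljl
  rot[16] = kkkkj$jklkkkllkjlkljlk
  rot[17] = kkkj$jklkkkllkjlkljlkk
  rot[18] = kkj$jklkkkllkjlkljlkkk
  rot[19] = kj$jklkkkllkjlkljlkkkk
  rot[20] = j$jklkkkllkjlkljlkkkkk
  rot[21] = $jklkkkllkjlkljlkkkkkj
Sorted (with $ < everything):
  sorted[0] = $jklkkkllkjlkljlkkkkkj  (last char: 'j')
  sorted[1] = j$jklkkkllkjlkljlkkkkk  (last char: 'k')
  sorted[2] = jklkkkllkjlkljlkkkkkj$  (last char: '$')
  sorted[3] = jlkkkkkj$jklkkkllkjlkl  (last char: 'l')
  sorted[4] = jlkljlkkkkkj$jklkkkllk  (last char: 'k')
  sorted[5] = kj$jklkkkllkjlkljlkkkk  (last char: 'k')
  sorted[6] = kjlkljlkkkkkj$jklkkkll  (last char: 'l')
  sorted[7] = kkj$jklkkkllkjlkljlkkk  (last char: 'k')
  sorted[8] = kkkj$jklkkkllkjlkljlkk  (last char: 'k')
  sorted[9] = kkkkj$jklkkkllkjlkljlk  (last char: 'k')
  sorted[10] = kkkkkj$jklkkkllkjlkljl  (last char: 'l')
  sorted[11] = kkkllkjlkljlkkkkkj$jkl  (last char: 'l')
  sorted[12] = kkllkjlkljlkkkkkj$jklk  (last char: 'k')
  sorted[13] = kljlkkkkkj$jklkkkllkjl  (last char: 'l')
  sorted[14] = klkkkllkjlkljlkkkkkj$j  (last char: 'j')
  sorted[15] = kllkjlkljlkkkkkj$jklkk  (last char: 'k')
  sorted[16] = ljlkkkkkj$jklkkkllkjlk  (last char: 'k')
  sorted[17] = lkjlkljlkkkkkj$jklkkkl  (last char: 'l')
  sorted[18] = lkkkkkj$jklkkkllkjlklj  (last char: 'j')
  sorted[19] = lkkkllkjlkljlkkkkkj$jk  (last char: 'k')
  sorted[20] = lkljlkkkkkj$jklkkkllkj  (last char: 'j')
  sorted[21] = llkjlkljlkkkkkj$jklkkk  (last char: 'k')
Last column: jk$lkklkkkllkljkkljkjk
Original string S is at sorted index 2

Answer: jk$lkklkkkllkljkkljkjk
2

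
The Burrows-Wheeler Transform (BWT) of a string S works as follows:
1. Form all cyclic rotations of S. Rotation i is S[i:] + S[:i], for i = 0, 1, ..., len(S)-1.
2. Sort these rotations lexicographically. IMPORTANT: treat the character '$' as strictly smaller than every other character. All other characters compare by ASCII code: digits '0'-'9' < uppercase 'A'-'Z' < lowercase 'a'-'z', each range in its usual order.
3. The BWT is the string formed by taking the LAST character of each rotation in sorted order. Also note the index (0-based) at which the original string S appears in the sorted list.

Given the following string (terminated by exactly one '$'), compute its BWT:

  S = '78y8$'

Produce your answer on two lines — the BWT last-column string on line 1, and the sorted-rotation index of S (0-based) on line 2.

All 5 rotations (rotation i = S[i:]+S[:i]):
  rot[0] = 78y8$
  rot[1] = 8y8$7
  rot[2] = y8$78
  rot[3] = 8$78y
  rot[4] = $78y8
Sorted (with $ < everything):
  sorted[0] = $78y8  (last char: '8')
  sorted[1] = 78y8$  (last char: '$')
  sorted[2] = 8$78y  (last char: 'y')
  sorted[3] = 8y8$7  (last char: '7')
  sorted[4] = y8$78  (last char: '8')
Last column: 8$y78
Original string S is at sorted index 1

Answer: 8$y78
1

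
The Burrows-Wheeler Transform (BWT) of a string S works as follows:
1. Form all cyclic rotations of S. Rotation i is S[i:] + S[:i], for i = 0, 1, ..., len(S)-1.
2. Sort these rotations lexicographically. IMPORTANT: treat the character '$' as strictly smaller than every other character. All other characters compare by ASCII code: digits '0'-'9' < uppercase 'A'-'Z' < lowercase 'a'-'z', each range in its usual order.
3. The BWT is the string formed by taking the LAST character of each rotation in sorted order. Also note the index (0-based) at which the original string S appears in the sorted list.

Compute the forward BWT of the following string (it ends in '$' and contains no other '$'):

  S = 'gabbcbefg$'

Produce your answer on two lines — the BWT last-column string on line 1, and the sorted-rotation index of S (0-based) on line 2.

Answer: ggabcbbef$
9

Derivation:
All 10 rotations (rotation i = S[i:]+S[:i]):
  rot[0] = gabbcbefg$
  rot[1] = abbcbefg$g
  rot[2] = bbcbefg$ga
  rot[3] = bcbefg$gab
  rot[4] = cbefg$gabb
  rot[5] = befg$gabbc
  rot[6] = efg$gabbcb
  rot[7] = fg$gabbcbe
  rot[8] = g$gabbcbef
  rot[9] = $gabbcbefg
Sorted (with $ < everything):
  sorted[0] = $gabbcbefg  (last char: 'g')
  sorted[1] = abbcbefg$g  (last char: 'g')
  sorted[2] = bbcbefg$ga  (last char: 'a')
  sorted[3] = bcbefg$gab  (last char: 'b')
  sorted[4] = befg$gabbc  (last char: 'c')
  sorted[5] = cbefg$gabb  (last char: 'b')
  sorted[6] = efg$gabbcb  (last char: 'b')
  sorted[7] = fg$gabbcbe  (last char: 'e')
  sorted[8] = g$gabbcbef  (last char: 'f')
  sorted[9] = gabbcbefg$  (last char: '$')
Last column: ggabcbbef$
Original string S is at sorted index 9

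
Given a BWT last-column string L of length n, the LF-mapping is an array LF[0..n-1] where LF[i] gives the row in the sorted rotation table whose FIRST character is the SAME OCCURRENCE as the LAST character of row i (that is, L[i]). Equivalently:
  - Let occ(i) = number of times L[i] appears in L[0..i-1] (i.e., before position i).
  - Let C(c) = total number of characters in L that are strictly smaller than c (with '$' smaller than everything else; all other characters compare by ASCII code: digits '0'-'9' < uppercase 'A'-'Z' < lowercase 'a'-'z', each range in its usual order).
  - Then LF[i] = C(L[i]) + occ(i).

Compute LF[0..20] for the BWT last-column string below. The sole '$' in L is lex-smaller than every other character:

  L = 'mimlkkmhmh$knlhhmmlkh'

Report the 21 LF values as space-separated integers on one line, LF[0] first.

Answer: 14 6 15 11 7 8 16 1 17 2 0 9 20 12 3 4 18 19 13 10 5

Derivation:
Char counts: '$':1, 'h':5, 'i':1, 'k':4, 'l':3, 'm':6, 'n':1
C (first-col start): C('$')=0, C('h')=1, C('i')=6, C('k')=7, C('l')=11, C('m')=14, C('n')=20
L[0]='m': occ=0, LF[0]=C('m')+0=14+0=14
L[1]='i': occ=0, LF[1]=C('i')+0=6+0=6
L[2]='m': occ=1, LF[2]=C('m')+1=14+1=15
L[3]='l': occ=0, LF[3]=C('l')+0=11+0=11
L[4]='k': occ=0, LF[4]=C('k')+0=7+0=7
L[5]='k': occ=1, LF[5]=C('k')+1=7+1=8
L[6]='m': occ=2, LF[6]=C('m')+2=14+2=16
L[7]='h': occ=0, LF[7]=C('h')+0=1+0=1
L[8]='m': occ=3, LF[8]=C('m')+3=14+3=17
L[9]='h': occ=1, LF[9]=C('h')+1=1+1=2
L[10]='$': occ=0, LF[10]=C('$')+0=0+0=0
L[11]='k': occ=2, LF[11]=C('k')+2=7+2=9
L[12]='n': occ=0, LF[12]=C('n')+0=20+0=20
L[13]='l': occ=1, LF[13]=C('l')+1=11+1=12
L[14]='h': occ=2, LF[14]=C('h')+2=1+2=3
L[15]='h': occ=3, LF[15]=C('h')+3=1+3=4
L[16]='m': occ=4, LF[16]=C('m')+4=14+4=18
L[17]='m': occ=5, LF[17]=C('m')+5=14+5=19
L[18]='l': occ=2, LF[18]=C('l')+2=11+2=13
L[19]='k': occ=3, LF[19]=C('k')+3=7+3=10
L[20]='h': occ=4, LF[20]=C('h')+4=1+4=5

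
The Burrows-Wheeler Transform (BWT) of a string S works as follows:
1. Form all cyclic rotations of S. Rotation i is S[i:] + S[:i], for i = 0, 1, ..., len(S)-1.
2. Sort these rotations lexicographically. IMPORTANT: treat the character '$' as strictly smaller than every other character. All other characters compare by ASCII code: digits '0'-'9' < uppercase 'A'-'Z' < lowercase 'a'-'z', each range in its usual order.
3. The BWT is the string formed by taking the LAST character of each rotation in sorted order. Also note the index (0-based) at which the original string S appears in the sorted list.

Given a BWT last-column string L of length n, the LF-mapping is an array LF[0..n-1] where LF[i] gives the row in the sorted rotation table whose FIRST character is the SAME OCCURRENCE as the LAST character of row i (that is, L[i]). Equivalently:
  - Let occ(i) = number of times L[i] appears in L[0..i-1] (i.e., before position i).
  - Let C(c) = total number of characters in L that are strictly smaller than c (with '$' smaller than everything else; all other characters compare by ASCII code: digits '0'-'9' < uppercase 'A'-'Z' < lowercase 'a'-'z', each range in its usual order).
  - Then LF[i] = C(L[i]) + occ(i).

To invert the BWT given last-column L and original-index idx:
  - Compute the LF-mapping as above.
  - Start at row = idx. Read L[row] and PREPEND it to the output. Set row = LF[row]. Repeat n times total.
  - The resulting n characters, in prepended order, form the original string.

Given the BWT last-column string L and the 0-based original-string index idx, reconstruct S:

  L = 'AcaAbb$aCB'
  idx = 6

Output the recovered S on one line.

LF mapping: 1 9 5 2 7 8 0 6 4 3
Walk LF starting at row 6, prepending L[row]:
  step 1: row=6, L[6]='$', prepend. Next row=LF[6]=0
  step 2: row=0, L[0]='A', prepend. Next row=LF[0]=1
  step 3: row=1, L[1]='c', prepend. Next row=LF[1]=9
  step 4: row=9, L[9]='B', prepend. Next row=LF[9]=3
  step 5: row=3, L[3]='A', prepend. Next row=LF[3]=2
  step 6: row=2, L[2]='a', prepend. Next row=LF[2]=5
  step 7: row=5, L[5]='b', prepend. Next row=LF[5]=8
  step 8: row=8, L[8]='C', prepend. Next row=LF[8]=4
  step 9: row=4, L[4]='b', prepend. Next row=LF[4]=7
  step 10: row=7, L[7]='a', prepend. Next row=LF[7]=6
Reversed output: abCbaABcA$

Answer: abCbaABcA$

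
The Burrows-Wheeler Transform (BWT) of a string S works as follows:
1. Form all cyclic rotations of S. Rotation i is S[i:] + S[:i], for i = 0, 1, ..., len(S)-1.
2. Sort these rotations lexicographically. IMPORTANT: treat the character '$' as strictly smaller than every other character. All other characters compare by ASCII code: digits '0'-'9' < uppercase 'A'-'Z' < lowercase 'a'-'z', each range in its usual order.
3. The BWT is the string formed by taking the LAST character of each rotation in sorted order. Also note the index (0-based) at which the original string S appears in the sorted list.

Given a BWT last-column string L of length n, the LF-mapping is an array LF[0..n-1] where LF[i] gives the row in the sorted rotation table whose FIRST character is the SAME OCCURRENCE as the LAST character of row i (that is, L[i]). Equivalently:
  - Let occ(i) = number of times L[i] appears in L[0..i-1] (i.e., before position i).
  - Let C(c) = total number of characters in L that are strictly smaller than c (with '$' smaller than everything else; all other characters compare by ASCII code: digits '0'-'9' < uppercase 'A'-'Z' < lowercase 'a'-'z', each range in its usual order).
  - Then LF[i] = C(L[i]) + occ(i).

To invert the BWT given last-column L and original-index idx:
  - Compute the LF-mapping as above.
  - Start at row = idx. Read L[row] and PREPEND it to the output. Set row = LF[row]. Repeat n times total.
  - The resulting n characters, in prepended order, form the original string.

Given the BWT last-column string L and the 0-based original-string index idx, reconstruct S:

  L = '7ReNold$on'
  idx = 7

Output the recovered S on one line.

Answer: noodleNR7$

Derivation:
LF mapping: 1 3 5 2 8 6 4 0 9 7
Walk LF starting at row 7, prepending L[row]:
  step 1: row=7, L[7]='$', prepend. Next row=LF[7]=0
  step 2: row=0, L[0]='7', prepend. Next row=LF[0]=1
  step 3: row=1, L[1]='R', prepend. Next row=LF[1]=3
  step 4: row=3, L[3]='N', prepend. Next row=LF[3]=2
  step 5: row=2, L[2]='e', prepend. Next row=LF[2]=5
  step 6: row=5, L[5]='l', prepend. Next row=LF[5]=6
  step 7: row=6, L[6]='d', prepend. Next row=LF[6]=4
  step 8: row=4, L[4]='o', prepend. Next row=LF[4]=8
  step 9: row=8, L[8]='o', prepend. Next row=LF[8]=9
  step 10: row=9, L[9]='n', prepend. Next row=LF[9]=7
Reversed output: noodleNR7$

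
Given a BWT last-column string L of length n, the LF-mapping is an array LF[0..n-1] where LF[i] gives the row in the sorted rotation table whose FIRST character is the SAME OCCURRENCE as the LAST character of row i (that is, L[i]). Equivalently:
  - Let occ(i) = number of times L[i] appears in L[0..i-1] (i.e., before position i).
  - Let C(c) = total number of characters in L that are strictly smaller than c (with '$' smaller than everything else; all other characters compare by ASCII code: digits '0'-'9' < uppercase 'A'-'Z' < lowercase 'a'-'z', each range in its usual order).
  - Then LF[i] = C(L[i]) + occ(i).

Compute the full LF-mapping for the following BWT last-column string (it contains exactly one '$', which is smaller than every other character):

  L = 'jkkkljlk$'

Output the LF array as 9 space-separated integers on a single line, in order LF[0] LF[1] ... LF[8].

Char counts: '$':1, 'j':2, 'k':4, 'l':2
C (first-col start): C('$')=0, C('j')=1, C('k')=3, C('l')=7
L[0]='j': occ=0, LF[0]=C('j')+0=1+0=1
L[1]='k': occ=0, LF[1]=C('k')+0=3+0=3
L[2]='k': occ=1, LF[2]=C('k')+1=3+1=4
L[3]='k': occ=2, LF[3]=C('k')+2=3+2=5
L[4]='l': occ=0, LF[4]=C('l')+0=7+0=7
L[5]='j': occ=1, LF[5]=C('j')+1=1+1=2
L[6]='l': occ=1, LF[6]=C('l')+1=7+1=8
L[7]='k': occ=3, LF[7]=C('k')+3=3+3=6
L[8]='$': occ=0, LF[8]=C('$')+0=0+0=0

Answer: 1 3 4 5 7 2 8 6 0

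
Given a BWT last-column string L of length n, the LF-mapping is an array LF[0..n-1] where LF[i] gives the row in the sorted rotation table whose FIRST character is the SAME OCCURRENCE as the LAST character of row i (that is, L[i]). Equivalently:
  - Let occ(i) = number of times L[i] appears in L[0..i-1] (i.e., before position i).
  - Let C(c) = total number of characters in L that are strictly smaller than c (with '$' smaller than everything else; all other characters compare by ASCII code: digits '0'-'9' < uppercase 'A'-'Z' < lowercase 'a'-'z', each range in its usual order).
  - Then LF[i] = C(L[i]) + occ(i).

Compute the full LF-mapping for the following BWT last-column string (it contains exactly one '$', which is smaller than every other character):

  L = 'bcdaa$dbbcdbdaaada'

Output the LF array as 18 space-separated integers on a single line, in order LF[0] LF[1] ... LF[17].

Answer: 7 11 13 1 2 0 14 8 9 12 15 10 16 3 4 5 17 6

Derivation:
Char counts: '$':1, 'a':6, 'b':4, 'c':2, 'd':5
C (first-col start): C('$')=0, C('a')=1, C('b')=7, C('c')=11, C('d')=13
L[0]='b': occ=0, LF[0]=C('b')+0=7+0=7
L[1]='c': occ=0, LF[1]=C('c')+0=11+0=11
L[2]='d': occ=0, LF[2]=C('d')+0=13+0=13
L[3]='a': occ=0, LF[3]=C('a')+0=1+0=1
L[4]='a': occ=1, LF[4]=C('a')+1=1+1=2
L[5]='$': occ=0, LF[5]=C('$')+0=0+0=0
L[6]='d': occ=1, LF[6]=C('d')+1=13+1=14
L[7]='b': occ=1, LF[7]=C('b')+1=7+1=8
L[8]='b': occ=2, LF[8]=C('b')+2=7+2=9
L[9]='c': occ=1, LF[9]=C('c')+1=11+1=12
L[10]='d': occ=2, LF[10]=C('d')+2=13+2=15
L[11]='b': occ=3, LF[11]=C('b')+3=7+3=10
L[12]='d': occ=3, LF[12]=C('d')+3=13+3=16
L[13]='a': occ=2, LF[13]=C('a')+2=1+2=3
L[14]='a': occ=3, LF[14]=C('a')+3=1+3=4
L[15]='a': occ=4, LF[15]=C('a')+4=1+4=5
L[16]='d': occ=4, LF[16]=C('d')+4=13+4=17
L[17]='a': occ=5, LF[17]=C('a')+5=1+5=6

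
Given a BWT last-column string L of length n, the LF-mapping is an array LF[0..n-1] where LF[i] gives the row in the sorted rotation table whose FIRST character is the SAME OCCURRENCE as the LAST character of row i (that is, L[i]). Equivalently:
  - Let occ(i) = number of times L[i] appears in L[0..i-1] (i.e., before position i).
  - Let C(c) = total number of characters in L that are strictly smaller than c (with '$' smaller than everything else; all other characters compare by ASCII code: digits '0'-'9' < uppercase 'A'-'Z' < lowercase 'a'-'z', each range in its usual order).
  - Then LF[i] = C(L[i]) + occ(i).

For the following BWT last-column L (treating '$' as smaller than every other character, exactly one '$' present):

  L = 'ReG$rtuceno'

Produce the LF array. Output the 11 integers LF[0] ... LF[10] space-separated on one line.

Answer: 2 4 1 0 8 9 10 3 5 6 7

Derivation:
Char counts: '$':1, 'G':1, 'R':1, 'c':1, 'e':2, 'n':1, 'o':1, 'r':1, 't':1, 'u':1
C (first-col start): C('$')=0, C('G')=1, C('R')=2, C('c')=3, C('e')=4, C('n')=6, C('o')=7, C('r')=8, C('t')=9, C('u')=10
L[0]='R': occ=0, LF[0]=C('R')+0=2+0=2
L[1]='e': occ=0, LF[1]=C('e')+0=4+0=4
L[2]='G': occ=0, LF[2]=C('G')+0=1+0=1
L[3]='$': occ=0, LF[3]=C('$')+0=0+0=0
L[4]='r': occ=0, LF[4]=C('r')+0=8+0=8
L[5]='t': occ=0, LF[5]=C('t')+0=9+0=9
L[6]='u': occ=0, LF[6]=C('u')+0=10+0=10
L[7]='c': occ=0, LF[7]=C('c')+0=3+0=3
L[8]='e': occ=1, LF[8]=C('e')+1=4+1=5
L[9]='n': occ=0, LF[9]=C('n')+0=6+0=6
L[10]='o': occ=0, LF[10]=C('o')+0=7+0=7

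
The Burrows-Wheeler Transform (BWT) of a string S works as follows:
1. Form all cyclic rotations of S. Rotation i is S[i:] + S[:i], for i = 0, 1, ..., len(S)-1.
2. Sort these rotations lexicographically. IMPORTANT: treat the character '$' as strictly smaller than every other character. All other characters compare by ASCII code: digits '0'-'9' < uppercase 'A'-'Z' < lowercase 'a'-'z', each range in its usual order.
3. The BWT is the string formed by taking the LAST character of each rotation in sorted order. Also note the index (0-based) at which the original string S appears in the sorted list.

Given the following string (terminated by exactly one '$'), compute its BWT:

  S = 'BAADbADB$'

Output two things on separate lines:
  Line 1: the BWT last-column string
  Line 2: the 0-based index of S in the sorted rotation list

Answer: BBbAD$AAD
5

Derivation:
All 9 rotations (rotation i = S[i:]+S[:i]):
  rot[0] = BAADbADB$
  rot[1] = AADbADB$B
  rot[2] = ADbADB$BA
  rot[3] = DbADB$BAA
  rot[4] = bADB$BAAD
  rot[5] = ADB$BAADb
  rot[6] = DB$BAADbA
  rot[7] = B$BAADbAD
  rot[8] = $BAADbADB
Sorted (with $ < everything):
  sorted[0] = $BAADbADB  (last char: 'B')
  sorted[1] = AADbADB$B  (last char: 'B')
  sorted[2] = ADB$BAADb  (last char: 'b')
  sorted[3] = ADbADB$BA  (last char: 'A')
  sorted[4] = B$BAADbAD  (last char: 'D')
  sorted[5] = BAADbADB$  (last char: '$')
  sorted[6] = DB$BAADbA  (last char: 'A')
  sorted[7] = DbADB$BAA  (last char: 'A')
  sorted[8] = bADB$BAAD  (last char: 'D')
Last column: BBbAD$AAD
Original string S is at sorted index 5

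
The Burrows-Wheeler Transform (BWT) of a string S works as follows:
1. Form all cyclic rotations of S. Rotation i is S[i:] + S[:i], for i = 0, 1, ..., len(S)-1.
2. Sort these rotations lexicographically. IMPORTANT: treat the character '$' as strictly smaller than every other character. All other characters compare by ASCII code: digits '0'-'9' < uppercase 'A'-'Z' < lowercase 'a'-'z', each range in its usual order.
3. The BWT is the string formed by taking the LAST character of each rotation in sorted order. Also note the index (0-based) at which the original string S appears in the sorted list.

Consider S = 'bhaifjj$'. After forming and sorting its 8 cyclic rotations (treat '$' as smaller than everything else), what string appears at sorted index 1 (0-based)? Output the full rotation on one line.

All 8 rotations (rotation i = S[i:]+S[:i]):
  rot[0] = bhaifjj$
  rot[1] = haifjj$b
  rot[2] = aifjj$bh
  rot[3] = ifjj$bha
  rot[4] = fjj$bhai
  rot[5] = jj$bhaif
  rot[6] = j$bhaifj
  rot[7] = $bhaifjj
Sorted (with $ < everything):
  sorted[0] = $bhaifjj
  sorted[1] = aifjj$bh
  sorted[2] = bhaifjj$
  sorted[3] = fjj$bhai
  sorted[4] = haifjj$b
  sorted[5] = ifjj$bha
  sorted[6] = j$bhaifj
  sorted[7] = jj$bhaif
sorted[1] = aifjj$bh

Answer: aifjj$bh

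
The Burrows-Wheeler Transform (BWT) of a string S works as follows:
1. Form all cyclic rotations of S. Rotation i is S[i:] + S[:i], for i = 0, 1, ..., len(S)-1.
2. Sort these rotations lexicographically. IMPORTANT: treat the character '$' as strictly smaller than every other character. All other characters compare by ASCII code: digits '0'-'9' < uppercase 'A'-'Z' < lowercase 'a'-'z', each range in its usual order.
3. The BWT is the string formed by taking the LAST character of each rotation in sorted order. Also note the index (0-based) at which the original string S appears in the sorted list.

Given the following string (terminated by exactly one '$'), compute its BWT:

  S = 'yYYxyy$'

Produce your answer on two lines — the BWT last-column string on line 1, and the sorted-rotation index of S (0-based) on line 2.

All 7 rotations (rotation i = S[i:]+S[:i]):
  rot[0] = yYYxyy$
  rot[1] = YYxyy$y
  rot[2] = Yxyy$yY
  rot[3] = xyy$yYY
  rot[4] = yy$yYYx
  rot[5] = y$yYYxy
  rot[6] = $yYYxyy
Sorted (with $ < everything):
  sorted[0] = $yYYxyy  (last char: 'y')
  sorted[1] = YYxyy$y  (last char: 'y')
  sorted[2] = Yxyy$yY  (last char: 'Y')
  sorted[3] = xyy$yYY  (last char: 'Y')
  sorted[4] = y$yYYxy  (last char: 'y')
  sorted[5] = yYYxyy$  (last char: '$')
  sorted[6] = yy$yYYx  (last char: 'x')
Last column: yyYYy$x
Original string S is at sorted index 5

Answer: yyYYy$x
5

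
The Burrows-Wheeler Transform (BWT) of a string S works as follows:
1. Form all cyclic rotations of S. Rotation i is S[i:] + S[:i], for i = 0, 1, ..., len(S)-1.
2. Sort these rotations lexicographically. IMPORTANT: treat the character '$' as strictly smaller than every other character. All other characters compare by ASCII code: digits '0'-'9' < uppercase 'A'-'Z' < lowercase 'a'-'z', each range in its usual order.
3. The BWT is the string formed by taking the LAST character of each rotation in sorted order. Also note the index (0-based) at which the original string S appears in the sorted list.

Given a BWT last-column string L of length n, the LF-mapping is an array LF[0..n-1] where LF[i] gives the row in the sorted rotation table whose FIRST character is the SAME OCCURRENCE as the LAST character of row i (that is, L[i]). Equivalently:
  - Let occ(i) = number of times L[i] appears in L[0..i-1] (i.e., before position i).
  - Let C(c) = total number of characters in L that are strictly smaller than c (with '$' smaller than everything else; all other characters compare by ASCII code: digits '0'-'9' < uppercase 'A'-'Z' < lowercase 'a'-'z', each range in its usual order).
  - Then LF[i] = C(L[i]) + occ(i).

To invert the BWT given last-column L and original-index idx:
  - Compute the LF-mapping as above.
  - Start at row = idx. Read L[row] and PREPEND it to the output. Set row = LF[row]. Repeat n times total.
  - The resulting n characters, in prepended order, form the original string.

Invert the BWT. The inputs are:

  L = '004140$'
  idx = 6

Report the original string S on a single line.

LF mapping: 1 2 5 4 6 3 0
Walk LF starting at row 6, prepending L[row]:
  step 1: row=6, L[6]='$', prepend. Next row=LF[6]=0
  step 2: row=0, L[0]='0', prepend. Next row=LF[0]=1
  step 3: row=1, L[1]='0', prepend. Next row=LF[1]=2
  step 4: row=2, L[2]='4', prepend. Next row=LF[2]=5
  step 5: row=5, L[5]='0', prepend. Next row=LF[5]=3
  step 6: row=3, L[3]='1', prepend. Next row=LF[3]=4
  step 7: row=4, L[4]='4', prepend. Next row=LF[4]=6
Reversed output: 410400$

Answer: 410400$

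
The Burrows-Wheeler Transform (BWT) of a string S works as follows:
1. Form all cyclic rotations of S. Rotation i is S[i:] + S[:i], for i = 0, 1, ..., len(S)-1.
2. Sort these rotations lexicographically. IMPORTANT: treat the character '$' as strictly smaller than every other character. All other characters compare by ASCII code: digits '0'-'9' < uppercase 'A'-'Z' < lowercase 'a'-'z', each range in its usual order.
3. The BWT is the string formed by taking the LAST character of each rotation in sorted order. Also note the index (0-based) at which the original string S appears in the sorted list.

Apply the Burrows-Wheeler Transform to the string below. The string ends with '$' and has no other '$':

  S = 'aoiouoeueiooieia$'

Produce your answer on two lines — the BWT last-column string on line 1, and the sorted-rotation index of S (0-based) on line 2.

All 17 rotations (rotation i = S[i:]+S[:i]):
  rot[0] = aoiouoeueiooieia$
  rot[1] = oiouoeueiooieia$a
  rot[2] = iouoeueiooieia$ao
  rot[3] = ouoeueiooieia$aoi
  rot[4] = uoeueiooieia$aoio
  rot[5] = oeueiooieia$aoiou
  rot[6] = eueiooieia$aoiouo
  rot[7] = ueiooieia$aoiouoe
  rot[8] = eiooieia$aoiouoeu
  rot[9] = iooieia$aoiouoeue
  rot[10] = ooieia$aoiouoeuei
  rot[11] = oieia$aoiouoeueio
  rot[12] = ieia$aoiouoeueioo
  rot[13] = eia$aoiouoeueiooi
  rot[14] = ia$aoiouoeueiooie
  rot[15] = a$aoiouoeueiooiei
  rot[16] = $aoiouoeueiooieia
Sorted (with $ < everything):
  sorted[0] = $aoiouoeueiooieia  (last char: 'a')
  sorted[1] = a$aoiouoeueiooiei  (last char: 'i')
  sorted[2] = aoiouoeueiooieia$  (last char: '$')
  sorted[3] = eia$aoiouoeueiooi  (last char: 'i')
  sorted[4] = eiooieia$aoiouoeu  (last char: 'u')
  sorted[5] = eueiooieia$aoiouo  (last char: 'o')
  sorted[6] = ia$aoiouoeueiooie  (last char: 'e')
  sorted[7] = ieia$aoiouoeueioo  (last char: 'o')
  sorted[8] = iooieia$aoiouoeue  (last char: 'e')
  sorted[9] = iouoeueiooieia$ao  (last char: 'o')
  sorted[10] = oeueiooieia$aoiou  (last char: 'u')
  sorted[11] = oieia$aoiouoeueio  (last char: 'o')
  sorted[12] = oiouoeueiooieia$a  (last char: 'a')
  sorted[13] = ooieia$aoiouoeuei  (last char: 'i')
  sorted[14] = ouoeueiooieia$aoi  (last char: 'i')
  sorted[15] = ueiooieia$aoiouoe  (last char: 'e')
  sorted[16] = uoeueiooieia$aoio  (last char: 'o')
Last column: ai$iuoeoeouoaiieo
Original string S is at sorted index 2

Answer: ai$iuoeoeouoaiieo
2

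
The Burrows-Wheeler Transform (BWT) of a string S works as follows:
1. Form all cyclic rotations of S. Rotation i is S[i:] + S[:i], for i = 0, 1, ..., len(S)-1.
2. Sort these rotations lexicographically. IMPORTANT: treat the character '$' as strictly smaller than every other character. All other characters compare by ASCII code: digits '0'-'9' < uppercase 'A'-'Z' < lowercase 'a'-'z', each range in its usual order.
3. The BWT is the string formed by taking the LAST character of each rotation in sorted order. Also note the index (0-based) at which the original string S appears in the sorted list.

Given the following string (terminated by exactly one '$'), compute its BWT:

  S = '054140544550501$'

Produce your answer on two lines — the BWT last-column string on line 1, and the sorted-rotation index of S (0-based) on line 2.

All 16 rotations (rotation i = S[i:]+S[:i]):
  rot[0] = 054140544550501$
  rot[1] = 54140544550501$0
  rot[2] = 4140544550501$05
  rot[3] = 140544550501$054
  rot[4] = 40544550501$0541
  rot[5] = 0544550501$05414
  rot[6] = 544550501$054140
  rot[7] = 44550501$0541405
  rot[8] = 4550501$05414054
  rot[9] = 550501$054140544
  rot[10] = 50501$0541405445
  rot[11] = 0501$05414054455
  rot[12] = 501$054140544550
  rot[13] = 01$0541405445505
  rot[14] = 1$05414054455050
  rot[15] = $054140544550501
Sorted (with $ < everything):
  sorted[0] = $054140544550501  (last char: '1')
  sorted[1] = 01$0541405445505  (last char: '5')
  sorted[2] = 0501$05414054455  (last char: '5')
  sorted[3] = 054140544550501$  (last char: '$')
  sorted[4] = 0544550501$05414  (last char: '4')
  sorted[5] = 1$05414054455050  (last char: '0')
  sorted[6] = 140544550501$054  (last char: '4')
  sorted[7] = 40544550501$0541  (last char: '1')
  sorted[8] = 4140544550501$05  (last char: '5')
  sorted[9] = 44550501$0541405  (last char: '5')
  sorted[10] = 4550501$05414054  (last char: '4')
  sorted[11] = 501$054140544550  (last char: '0')
  sorted[12] = 50501$0541405445  (last char: '5')
  sorted[13] = 54140544550501$0  (last char: '0')
  sorted[14] = 544550501$054140  (last char: '0')
  sorted[15] = 550501$054140544  (last char: '4')
Last column: 155$404155405004
Original string S is at sorted index 3

Answer: 155$404155405004
3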